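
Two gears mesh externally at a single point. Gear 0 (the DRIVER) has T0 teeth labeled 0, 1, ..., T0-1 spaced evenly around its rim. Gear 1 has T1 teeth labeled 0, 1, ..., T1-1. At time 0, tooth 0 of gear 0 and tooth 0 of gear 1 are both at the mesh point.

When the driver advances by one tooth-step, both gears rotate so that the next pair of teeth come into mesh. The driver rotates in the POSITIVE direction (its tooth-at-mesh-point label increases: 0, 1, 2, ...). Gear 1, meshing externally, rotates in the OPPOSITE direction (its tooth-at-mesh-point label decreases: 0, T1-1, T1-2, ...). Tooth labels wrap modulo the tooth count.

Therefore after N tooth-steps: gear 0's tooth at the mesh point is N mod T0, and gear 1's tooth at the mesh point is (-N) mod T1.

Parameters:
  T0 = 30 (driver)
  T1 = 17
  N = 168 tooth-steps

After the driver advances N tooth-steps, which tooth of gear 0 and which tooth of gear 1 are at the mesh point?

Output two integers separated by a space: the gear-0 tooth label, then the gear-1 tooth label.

Gear 0 (driver, T0=30): tooth at mesh = N mod T0
  168 = 5 * 30 + 18, so 168 mod 30 = 18
  gear 0 tooth = 18
Gear 1 (driven, T1=17): tooth at mesh = (-N) mod T1
  168 = 9 * 17 + 15, so 168 mod 17 = 15
  (-168) mod 17 = (-15) mod 17 = 17 - 15 = 2
Mesh after 168 steps: gear-0 tooth 18 meets gear-1 tooth 2

Answer: 18 2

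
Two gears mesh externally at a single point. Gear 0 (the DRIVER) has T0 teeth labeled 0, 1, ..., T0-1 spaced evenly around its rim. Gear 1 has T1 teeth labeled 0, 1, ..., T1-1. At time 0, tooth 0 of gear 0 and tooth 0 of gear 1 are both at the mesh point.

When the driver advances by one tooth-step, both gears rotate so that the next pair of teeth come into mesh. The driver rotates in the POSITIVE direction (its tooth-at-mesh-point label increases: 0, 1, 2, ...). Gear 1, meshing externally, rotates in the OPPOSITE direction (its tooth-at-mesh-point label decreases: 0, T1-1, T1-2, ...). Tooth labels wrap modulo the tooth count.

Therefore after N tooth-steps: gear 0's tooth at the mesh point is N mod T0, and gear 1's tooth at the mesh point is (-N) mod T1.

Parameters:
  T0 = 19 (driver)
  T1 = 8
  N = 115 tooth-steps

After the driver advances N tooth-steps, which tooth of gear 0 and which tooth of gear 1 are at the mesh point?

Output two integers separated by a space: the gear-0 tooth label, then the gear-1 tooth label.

Gear 0 (driver, T0=19): tooth at mesh = N mod T0
  115 = 6 * 19 + 1, so 115 mod 19 = 1
  gear 0 tooth = 1
Gear 1 (driven, T1=8): tooth at mesh = (-N) mod T1
  115 = 14 * 8 + 3, so 115 mod 8 = 3
  (-115) mod 8 = (-3) mod 8 = 8 - 3 = 5
Mesh after 115 steps: gear-0 tooth 1 meets gear-1 tooth 5

Answer: 1 5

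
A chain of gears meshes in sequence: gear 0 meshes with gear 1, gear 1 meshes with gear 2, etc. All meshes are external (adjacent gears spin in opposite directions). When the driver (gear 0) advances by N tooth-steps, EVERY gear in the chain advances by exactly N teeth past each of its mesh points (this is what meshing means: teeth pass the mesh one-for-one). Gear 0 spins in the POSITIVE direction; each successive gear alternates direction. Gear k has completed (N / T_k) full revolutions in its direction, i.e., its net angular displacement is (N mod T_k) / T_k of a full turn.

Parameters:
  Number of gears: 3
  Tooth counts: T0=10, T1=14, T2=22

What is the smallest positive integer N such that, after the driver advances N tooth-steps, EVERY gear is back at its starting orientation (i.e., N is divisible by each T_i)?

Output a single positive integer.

Answer: 770

Derivation:
Gear k returns to start when N is a multiple of T_k.
All gears at start simultaneously when N is a common multiple of [10, 14, 22]; the smallest such N is lcm(10, 14, 22).
Start: lcm = T0 = 10
Fold in T1=14: gcd(10, 14) = 2; lcm(10, 14) = 10 * 14 / 2 = 140 / 2 = 70
Fold in T2=22: gcd(70, 22) = 2; lcm(70, 22) = 70 * 22 / 2 = 1540 / 2 = 770
Full cycle length = 770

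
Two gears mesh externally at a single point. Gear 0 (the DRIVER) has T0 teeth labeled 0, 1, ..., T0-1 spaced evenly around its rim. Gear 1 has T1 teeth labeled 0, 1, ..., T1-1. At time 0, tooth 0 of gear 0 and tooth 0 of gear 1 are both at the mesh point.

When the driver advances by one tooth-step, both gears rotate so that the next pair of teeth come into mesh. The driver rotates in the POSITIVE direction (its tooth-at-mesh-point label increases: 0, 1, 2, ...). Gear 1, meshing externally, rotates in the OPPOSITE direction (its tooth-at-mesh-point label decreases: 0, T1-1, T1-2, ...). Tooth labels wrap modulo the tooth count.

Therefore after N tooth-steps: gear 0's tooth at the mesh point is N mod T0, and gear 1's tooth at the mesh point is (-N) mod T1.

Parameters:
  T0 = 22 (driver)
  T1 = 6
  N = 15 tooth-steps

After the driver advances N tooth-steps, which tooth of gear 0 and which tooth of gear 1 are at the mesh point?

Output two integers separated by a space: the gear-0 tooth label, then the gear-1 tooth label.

Answer: 15 3

Derivation:
Gear 0 (driver, T0=22): tooth at mesh = N mod T0
  15 = 0 * 22 + 15, so 15 mod 22 = 15
  gear 0 tooth = 15
Gear 1 (driven, T1=6): tooth at mesh = (-N) mod T1
  15 = 2 * 6 + 3, so 15 mod 6 = 3
  (-15) mod 6 = (-3) mod 6 = 6 - 3 = 3
Mesh after 15 steps: gear-0 tooth 15 meets gear-1 tooth 3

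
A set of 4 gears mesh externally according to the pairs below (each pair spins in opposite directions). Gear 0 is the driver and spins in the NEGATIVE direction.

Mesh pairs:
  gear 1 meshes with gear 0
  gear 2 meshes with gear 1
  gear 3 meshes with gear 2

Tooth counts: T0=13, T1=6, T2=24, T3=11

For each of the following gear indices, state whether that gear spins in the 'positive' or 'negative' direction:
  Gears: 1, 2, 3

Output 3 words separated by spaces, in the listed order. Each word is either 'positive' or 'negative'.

Answer: positive negative positive

Derivation:
Gear 0 (driver): negative (depth 0)
  gear 1: meshes with gear 0 -> depth 1 -> positive (opposite of gear 0)
  gear 2: meshes with gear 1 -> depth 2 -> negative (opposite of gear 1)
  gear 3: meshes with gear 2 -> depth 3 -> positive (opposite of gear 2)
Queried indices 1, 2, 3 -> positive, negative, positive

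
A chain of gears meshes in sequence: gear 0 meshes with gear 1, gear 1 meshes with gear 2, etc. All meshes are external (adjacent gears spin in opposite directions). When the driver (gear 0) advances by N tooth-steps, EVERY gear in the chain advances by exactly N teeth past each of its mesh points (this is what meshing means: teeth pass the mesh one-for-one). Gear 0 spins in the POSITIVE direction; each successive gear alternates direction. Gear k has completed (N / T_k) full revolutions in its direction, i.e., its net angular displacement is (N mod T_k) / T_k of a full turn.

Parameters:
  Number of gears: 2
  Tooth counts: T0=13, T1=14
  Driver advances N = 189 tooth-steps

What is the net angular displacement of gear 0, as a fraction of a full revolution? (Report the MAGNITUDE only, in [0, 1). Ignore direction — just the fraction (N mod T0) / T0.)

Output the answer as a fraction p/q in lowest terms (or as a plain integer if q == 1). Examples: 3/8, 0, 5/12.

Chain of 2 gears, tooth counts: [13, 14]
  gear 0: T0=13, direction=positive, advance = 189 mod 13 = 7 teeth = 7/13 turn
  gear 1: T1=14, direction=negative, advance = 189 mod 14 = 7 teeth = 7/14 turn
Gear 0: 189 mod 13 = 7
Fraction = 7 / 13 = 7/13 (gcd(7,13)=1) = 7/13

Answer: 7/13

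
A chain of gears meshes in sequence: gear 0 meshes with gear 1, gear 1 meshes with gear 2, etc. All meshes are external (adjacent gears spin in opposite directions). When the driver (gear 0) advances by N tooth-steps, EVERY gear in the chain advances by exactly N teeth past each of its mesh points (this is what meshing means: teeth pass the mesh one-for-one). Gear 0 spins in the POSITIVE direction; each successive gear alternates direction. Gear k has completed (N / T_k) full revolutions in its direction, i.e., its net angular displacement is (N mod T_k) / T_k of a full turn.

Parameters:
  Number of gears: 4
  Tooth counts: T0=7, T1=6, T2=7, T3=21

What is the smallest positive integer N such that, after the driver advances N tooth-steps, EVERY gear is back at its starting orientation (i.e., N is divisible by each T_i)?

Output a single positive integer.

Gear k returns to start when N is a multiple of T_k.
All gears at start simultaneously when N is a common multiple of [7, 6, 7, 21]; the smallest such N is lcm(7, 6, 7, 21).
Start: lcm = T0 = 7
Fold in T1=6: gcd(7, 6) = 1; lcm(7, 6) = 7 * 6 / 1 = 42 / 1 = 42
Fold in T2=7: gcd(42, 7) = 7; lcm(42, 7) = 42 * 7 / 7 = 294 / 7 = 42
Fold in T3=21: gcd(42, 21) = 21; lcm(42, 21) = 42 * 21 / 21 = 882 / 21 = 42
Full cycle length = 42

Answer: 42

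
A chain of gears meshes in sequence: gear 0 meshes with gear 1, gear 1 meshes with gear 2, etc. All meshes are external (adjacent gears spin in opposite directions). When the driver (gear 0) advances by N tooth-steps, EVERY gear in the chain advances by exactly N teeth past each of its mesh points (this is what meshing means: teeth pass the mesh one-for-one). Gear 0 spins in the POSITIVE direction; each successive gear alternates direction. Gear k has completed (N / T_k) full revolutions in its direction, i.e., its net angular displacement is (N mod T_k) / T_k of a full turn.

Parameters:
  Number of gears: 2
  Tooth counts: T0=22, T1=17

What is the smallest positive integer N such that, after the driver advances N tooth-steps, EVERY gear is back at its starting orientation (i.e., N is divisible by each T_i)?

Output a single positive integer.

Answer: 374

Derivation:
Gear k returns to start when N is a multiple of T_k.
All gears at start simultaneously when N is a common multiple of [22, 17]; the smallest such N is lcm(22, 17).
Start: lcm = T0 = 22
Fold in T1=17: gcd(22, 17) = 1; lcm(22, 17) = 22 * 17 / 1 = 374 / 1 = 374
Full cycle length = 374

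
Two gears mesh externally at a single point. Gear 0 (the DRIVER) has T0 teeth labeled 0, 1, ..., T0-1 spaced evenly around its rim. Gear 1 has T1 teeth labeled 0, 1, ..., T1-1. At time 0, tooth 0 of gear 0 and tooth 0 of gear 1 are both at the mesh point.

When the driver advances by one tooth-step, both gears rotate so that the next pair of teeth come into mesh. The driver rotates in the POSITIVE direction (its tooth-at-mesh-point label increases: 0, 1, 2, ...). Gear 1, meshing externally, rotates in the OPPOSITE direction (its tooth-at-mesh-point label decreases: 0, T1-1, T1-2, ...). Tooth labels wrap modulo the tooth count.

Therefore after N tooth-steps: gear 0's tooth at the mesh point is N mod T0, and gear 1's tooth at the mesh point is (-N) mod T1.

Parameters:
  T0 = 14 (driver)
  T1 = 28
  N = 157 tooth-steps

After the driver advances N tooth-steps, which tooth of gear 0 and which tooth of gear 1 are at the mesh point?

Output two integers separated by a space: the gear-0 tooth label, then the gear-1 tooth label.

Gear 0 (driver, T0=14): tooth at mesh = N mod T0
  157 = 11 * 14 + 3, so 157 mod 14 = 3
  gear 0 tooth = 3
Gear 1 (driven, T1=28): tooth at mesh = (-N) mod T1
  157 = 5 * 28 + 17, so 157 mod 28 = 17
  (-157) mod 28 = (-17) mod 28 = 28 - 17 = 11
Mesh after 157 steps: gear-0 tooth 3 meets gear-1 tooth 11

Answer: 3 11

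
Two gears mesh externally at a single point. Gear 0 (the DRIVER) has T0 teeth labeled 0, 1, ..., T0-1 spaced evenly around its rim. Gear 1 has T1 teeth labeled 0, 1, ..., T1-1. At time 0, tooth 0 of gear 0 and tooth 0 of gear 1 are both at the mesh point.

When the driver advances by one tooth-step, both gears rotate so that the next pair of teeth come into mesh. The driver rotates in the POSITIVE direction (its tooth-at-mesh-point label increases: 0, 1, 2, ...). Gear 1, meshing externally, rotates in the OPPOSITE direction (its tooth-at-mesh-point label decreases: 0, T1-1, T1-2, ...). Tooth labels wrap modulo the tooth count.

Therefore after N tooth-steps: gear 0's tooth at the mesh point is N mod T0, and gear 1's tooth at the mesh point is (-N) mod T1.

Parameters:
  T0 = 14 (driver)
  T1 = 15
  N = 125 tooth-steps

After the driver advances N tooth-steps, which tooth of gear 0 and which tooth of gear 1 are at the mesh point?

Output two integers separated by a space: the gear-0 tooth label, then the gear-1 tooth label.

Gear 0 (driver, T0=14): tooth at mesh = N mod T0
  125 = 8 * 14 + 13, so 125 mod 14 = 13
  gear 0 tooth = 13
Gear 1 (driven, T1=15): tooth at mesh = (-N) mod T1
  125 = 8 * 15 + 5, so 125 mod 15 = 5
  (-125) mod 15 = (-5) mod 15 = 15 - 5 = 10
Mesh after 125 steps: gear-0 tooth 13 meets gear-1 tooth 10

Answer: 13 10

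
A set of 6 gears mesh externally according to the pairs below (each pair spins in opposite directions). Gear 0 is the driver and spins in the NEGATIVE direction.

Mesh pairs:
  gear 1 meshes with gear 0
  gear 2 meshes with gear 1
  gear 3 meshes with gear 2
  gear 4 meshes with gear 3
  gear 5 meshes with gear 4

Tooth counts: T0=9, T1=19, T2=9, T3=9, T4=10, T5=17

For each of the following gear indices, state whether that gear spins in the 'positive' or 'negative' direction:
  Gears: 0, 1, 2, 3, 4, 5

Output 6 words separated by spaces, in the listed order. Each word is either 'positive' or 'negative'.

Answer: negative positive negative positive negative positive

Derivation:
Gear 0 (driver): negative (depth 0)
  gear 1: meshes with gear 0 -> depth 1 -> positive (opposite of gear 0)
  gear 2: meshes with gear 1 -> depth 2 -> negative (opposite of gear 1)
  gear 3: meshes with gear 2 -> depth 3 -> positive (opposite of gear 2)
  gear 4: meshes with gear 3 -> depth 4 -> negative (opposite of gear 3)
  gear 5: meshes with gear 4 -> depth 5 -> positive (opposite of gear 4)
Queried indices 0, 1, 2, 3, 4, 5 -> negative, positive, negative, positive, negative, positive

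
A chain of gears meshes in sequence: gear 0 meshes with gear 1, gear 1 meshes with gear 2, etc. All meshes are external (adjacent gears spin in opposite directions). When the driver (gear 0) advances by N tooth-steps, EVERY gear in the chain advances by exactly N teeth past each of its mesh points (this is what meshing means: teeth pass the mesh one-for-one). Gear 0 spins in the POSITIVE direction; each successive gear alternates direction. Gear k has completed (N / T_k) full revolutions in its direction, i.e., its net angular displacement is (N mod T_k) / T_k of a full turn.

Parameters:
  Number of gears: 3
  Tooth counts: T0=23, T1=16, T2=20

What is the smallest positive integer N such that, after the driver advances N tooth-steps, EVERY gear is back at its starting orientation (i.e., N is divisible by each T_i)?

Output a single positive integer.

Answer: 1840

Derivation:
Gear k returns to start when N is a multiple of T_k.
All gears at start simultaneously when N is a common multiple of [23, 16, 20]; the smallest such N is lcm(23, 16, 20).
Start: lcm = T0 = 23
Fold in T1=16: gcd(23, 16) = 1; lcm(23, 16) = 23 * 16 / 1 = 368 / 1 = 368
Fold in T2=20: gcd(368, 20) = 4; lcm(368, 20) = 368 * 20 / 4 = 7360 / 4 = 1840
Full cycle length = 1840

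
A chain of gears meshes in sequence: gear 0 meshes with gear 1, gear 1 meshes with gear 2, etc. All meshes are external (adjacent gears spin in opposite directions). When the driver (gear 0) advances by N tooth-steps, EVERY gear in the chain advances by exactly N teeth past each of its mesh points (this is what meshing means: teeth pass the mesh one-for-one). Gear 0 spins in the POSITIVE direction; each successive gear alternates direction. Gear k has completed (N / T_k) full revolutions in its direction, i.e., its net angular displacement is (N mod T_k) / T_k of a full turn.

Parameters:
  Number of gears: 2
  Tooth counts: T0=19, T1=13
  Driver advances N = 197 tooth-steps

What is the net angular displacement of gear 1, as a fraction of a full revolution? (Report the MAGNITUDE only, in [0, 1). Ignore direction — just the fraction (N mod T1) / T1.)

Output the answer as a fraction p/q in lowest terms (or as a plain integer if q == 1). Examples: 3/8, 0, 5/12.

Answer: 2/13

Derivation:
Chain of 2 gears, tooth counts: [19, 13]
  gear 0: T0=19, direction=positive, advance = 197 mod 19 = 7 teeth = 7/19 turn
  gear 1: T1=13, direction=negative, advance = 197 mod 13 = 2 teeth = 2/13 turn
Gear 1: 197 mod 13 = 2
Fraction = 2 / 13 = 2/13 (gcd(2,13)=1) = 2/13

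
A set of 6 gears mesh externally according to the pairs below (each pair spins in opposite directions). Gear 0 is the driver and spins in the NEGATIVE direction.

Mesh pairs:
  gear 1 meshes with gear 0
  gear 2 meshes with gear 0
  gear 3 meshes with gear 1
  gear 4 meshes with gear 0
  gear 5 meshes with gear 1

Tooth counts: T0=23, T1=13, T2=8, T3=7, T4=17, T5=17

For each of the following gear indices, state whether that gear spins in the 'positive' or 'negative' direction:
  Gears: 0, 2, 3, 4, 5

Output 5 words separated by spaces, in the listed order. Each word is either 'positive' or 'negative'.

Gear 0 (driver): negative (depth 0)
  gear 1: meshes with gear 0 -> depth 1 -> positive (opposite of gear 0)
  gear 2: meshes with gear 0 -> depth 1 -> positive (opposite of gear 0)
  gear 3: meshes with gear 1 -> depth 2 -> negative (opposite of gear 1)
  gear 4: meshes with gear 0 -> depth 1 -> positive (opposite of gear 0)
  gear 5: meshes with gear 1 -> depth 2 -> negative (opposite of gear 1)
Queried indices 0, 2, 3, 4, 5 -> negative, positive, negative, positive, negative

Answer: negative positive negative positive negative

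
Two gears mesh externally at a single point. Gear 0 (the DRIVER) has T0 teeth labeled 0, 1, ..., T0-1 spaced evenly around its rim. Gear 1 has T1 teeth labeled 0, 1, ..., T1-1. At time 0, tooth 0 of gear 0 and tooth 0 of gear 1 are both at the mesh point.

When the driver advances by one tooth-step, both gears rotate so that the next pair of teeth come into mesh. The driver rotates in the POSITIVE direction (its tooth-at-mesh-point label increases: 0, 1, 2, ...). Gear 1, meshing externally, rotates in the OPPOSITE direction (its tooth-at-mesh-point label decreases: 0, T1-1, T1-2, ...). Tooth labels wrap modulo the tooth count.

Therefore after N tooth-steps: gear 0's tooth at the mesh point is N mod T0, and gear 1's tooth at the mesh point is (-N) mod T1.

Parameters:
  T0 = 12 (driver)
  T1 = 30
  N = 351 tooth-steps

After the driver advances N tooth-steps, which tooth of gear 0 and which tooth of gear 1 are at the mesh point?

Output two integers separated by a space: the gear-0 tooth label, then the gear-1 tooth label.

Answer: 3 9

Derivation:
Gear 0 (driver, T0=12): tooth at mesh = N mod T0
  351 = 29 * 12 + 3, so 351 mod 12 = 3
  gear 0 tooth = 3
Gear 1 (driven, T1=30): tooth at mesh = (-N) mod T1
  351 = 11 * 30 + 21, so 351 mod 30 = 21
  (-351) mod 30 = (-21) mod 30 = 30 - 21 = 9
Mesh after 351 steps: gear-0 tooth 3 meets gear-1 tooth 9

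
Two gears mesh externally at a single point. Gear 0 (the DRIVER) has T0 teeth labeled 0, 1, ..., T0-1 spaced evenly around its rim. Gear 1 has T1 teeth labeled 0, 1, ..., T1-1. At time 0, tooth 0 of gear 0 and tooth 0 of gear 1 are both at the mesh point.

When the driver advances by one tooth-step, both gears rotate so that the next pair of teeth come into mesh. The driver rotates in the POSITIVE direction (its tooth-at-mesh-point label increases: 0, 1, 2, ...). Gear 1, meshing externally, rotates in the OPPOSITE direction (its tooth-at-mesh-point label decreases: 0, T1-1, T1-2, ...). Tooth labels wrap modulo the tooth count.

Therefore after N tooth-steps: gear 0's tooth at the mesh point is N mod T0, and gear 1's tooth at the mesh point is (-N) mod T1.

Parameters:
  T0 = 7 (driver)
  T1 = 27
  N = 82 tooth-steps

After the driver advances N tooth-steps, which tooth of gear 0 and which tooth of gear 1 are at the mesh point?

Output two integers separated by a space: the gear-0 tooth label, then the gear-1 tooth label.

Answer: 5 26

Derivation:
Gear 0 (driver, T0=7): tooth at mesh = N mod T0
  82 = 11 * 7 + 5, so 82 mod 7 = 5
  gear 0 tooth = 5
Gear 1 (driven, T1=27): tooth at mesh = (-N) mod T1
  82 = 3 * 27 + 1, so 82 mod 27 = 1
  (-82) mod 27 = (-1) mod 27 = 27 - 1 = 26
Mesh after 82 steps: gear-0 tooth 5 meets gear-1 tooth 26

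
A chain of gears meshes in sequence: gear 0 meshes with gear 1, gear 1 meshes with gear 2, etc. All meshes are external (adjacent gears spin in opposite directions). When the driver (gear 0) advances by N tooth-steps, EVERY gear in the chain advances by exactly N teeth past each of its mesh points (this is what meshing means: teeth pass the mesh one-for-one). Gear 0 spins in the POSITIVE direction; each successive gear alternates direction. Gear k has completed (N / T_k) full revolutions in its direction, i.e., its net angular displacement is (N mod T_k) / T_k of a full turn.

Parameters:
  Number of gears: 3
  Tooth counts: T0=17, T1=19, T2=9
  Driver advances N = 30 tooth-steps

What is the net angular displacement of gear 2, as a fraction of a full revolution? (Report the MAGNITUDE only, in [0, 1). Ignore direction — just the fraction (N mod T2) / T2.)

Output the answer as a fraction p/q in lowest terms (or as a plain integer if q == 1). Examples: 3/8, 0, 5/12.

Answer: 1/3

Derivation:
Chain of 3 gears, tooth counts: [17, 19, 9]
  gear 0: T0=17, direction=positive, advance = 30 mod 17 = 13 teeth = 13/17 turn
  gear 1: T1=19, direction=negative, advance = 30 mod 19 = 11 teeth = 11/19 turn
  gear 2: T2=9, direction=positive, advance = 30 mod 9 = 3 teeth = 3/9 turn
Gear 2: 30 mod 9 = 3
Fraction = 3 / 9 = 1/3 (gcd(3,9)=3) = 1/3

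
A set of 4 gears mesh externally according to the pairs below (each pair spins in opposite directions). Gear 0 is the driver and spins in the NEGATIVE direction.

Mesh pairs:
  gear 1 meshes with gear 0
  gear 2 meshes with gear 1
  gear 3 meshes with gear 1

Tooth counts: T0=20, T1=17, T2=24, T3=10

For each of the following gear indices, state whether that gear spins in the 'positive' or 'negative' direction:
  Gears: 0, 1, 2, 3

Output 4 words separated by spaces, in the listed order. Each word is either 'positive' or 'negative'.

Gear 0 (driver): negative (depth 0)
  gear 1: meshes with gear 0 -> depth 1 -> positive (opposite of gear 0)
  gear 2: meshes with gear 1 -> depth 2 -> negative (opposite of gear 1)
  gear 3: meshes with gear 1 -> depth 2 -> negative (opposite of gear 1)
Queried indices 0, 1, 2, 3 -> negative, positive, negative, negative

Answer: negative positive negative negative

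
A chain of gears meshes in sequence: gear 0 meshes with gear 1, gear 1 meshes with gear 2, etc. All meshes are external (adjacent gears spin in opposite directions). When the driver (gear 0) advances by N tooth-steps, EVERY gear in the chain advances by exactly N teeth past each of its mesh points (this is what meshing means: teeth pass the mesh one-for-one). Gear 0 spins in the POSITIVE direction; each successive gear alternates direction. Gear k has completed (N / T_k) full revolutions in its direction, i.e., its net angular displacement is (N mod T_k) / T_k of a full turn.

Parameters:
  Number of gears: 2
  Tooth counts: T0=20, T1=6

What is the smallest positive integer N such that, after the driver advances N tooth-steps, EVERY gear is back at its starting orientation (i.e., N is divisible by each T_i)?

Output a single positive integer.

Gear k returns to start when N is a multiple of T_k.
All gears at start simultaneously when N is a common multiple of [20, 6]; the smallest such N is lcm(20, 6).
Start: lcm = T0 = 20
Fold in T1=6: gcd(20, 6) = 2; lcm(20, 6) = 20 * 6 / 2 = 120 / 2 = 60
Full cycle length = 60

Answer: 60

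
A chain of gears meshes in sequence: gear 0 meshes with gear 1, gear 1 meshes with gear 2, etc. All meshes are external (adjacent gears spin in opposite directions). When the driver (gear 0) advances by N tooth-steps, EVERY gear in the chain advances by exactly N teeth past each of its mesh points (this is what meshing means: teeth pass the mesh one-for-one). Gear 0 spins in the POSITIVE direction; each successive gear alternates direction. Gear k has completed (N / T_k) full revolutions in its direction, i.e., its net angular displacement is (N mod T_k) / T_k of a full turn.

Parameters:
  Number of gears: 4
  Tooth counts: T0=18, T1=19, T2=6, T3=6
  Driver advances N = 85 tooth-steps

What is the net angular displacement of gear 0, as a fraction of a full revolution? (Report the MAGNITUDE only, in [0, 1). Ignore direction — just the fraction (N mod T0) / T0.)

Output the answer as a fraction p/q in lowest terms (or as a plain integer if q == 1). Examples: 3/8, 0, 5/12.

Answer: 13/18

Derivation:
Chain of 4 gears, tooth counts: [18, 19, 6, 6]
  gear 0: T0=18, direction=positive, advance = 85 mod 18 = 13 teeth = 13/18 turn
  gear 1: T1=19, direction=negative, advance = 85 mod 19 = 9 teeth = 9/19 turn
  gear 2: T2=6, direction=positive, advance = 85 mod 6 = 1 teeth = 1/6 turn
  gear 3: T3=6, direction=negative, advance = 85 mod 6 = 1 teeth = 1/6 turn
Gear 0: 85 mod 18 = 13
Fraction = 13 / 18 = 13/18 (gcd(13,18)=1) = 13/18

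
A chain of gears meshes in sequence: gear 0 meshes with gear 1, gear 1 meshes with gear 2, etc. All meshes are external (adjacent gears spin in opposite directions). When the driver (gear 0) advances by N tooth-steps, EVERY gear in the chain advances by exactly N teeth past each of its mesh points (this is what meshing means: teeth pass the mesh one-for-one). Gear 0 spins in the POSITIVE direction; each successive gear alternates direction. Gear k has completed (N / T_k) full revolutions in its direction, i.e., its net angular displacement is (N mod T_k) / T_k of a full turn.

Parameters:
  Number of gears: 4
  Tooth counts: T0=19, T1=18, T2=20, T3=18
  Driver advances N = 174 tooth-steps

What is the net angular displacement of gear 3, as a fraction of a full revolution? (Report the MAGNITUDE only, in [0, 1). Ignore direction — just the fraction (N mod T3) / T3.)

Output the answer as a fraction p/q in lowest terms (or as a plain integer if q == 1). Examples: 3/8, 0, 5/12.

Chain of 4 gears, tooth counts: [19, 18, 20, 18]
  gear 0: T0=19, direction=positive, advance = 174 mod 19 = 3 teeth = 3/19 turn
  gear 1: T1=18, direction=negative, advance = 174 mod 18 = 12 teeth = 12/18 turn
  gear 2: T2=20, direction=positive, advance = 174 mod 20 = 14 teeth = 14/20 turn
  gear 3: T3=18, direction=negative, advance = 174 mod 18 = 12 teeth = 12/18 turn
Gear 3: 174 mod 18 = 12
Fraction = 12 / 18 = 2/3 (gcd(12,18)=6) = 2/3

Answer: 2/3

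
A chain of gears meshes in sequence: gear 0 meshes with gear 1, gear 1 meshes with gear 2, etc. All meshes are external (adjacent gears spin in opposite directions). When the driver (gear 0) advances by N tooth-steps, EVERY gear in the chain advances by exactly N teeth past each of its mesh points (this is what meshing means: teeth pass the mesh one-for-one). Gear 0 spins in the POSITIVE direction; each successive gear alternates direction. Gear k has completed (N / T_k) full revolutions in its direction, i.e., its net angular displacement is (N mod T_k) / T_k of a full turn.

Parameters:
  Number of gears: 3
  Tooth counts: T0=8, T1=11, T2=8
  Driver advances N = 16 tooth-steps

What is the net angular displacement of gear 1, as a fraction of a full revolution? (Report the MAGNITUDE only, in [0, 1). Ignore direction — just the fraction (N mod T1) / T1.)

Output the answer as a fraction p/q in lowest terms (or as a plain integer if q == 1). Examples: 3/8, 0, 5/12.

Answer: 5/11

Derivation:
Chain of 3 gears, tooth counts: [8, 11, 8]
  gear 0: T0=8, direction=positive, advance = 16 mod 8 = 0 teeth = 0/8 turn
  gear 1: T1=11, direction=negative, advance = 16 mod 11 = 5 teeth = 5/11 turn
  gear 2: T2=8, direction=positive, advance = 16 mod 8 = 0 teeth = 0/8 turn
Gear 1: 16 mod 11 = 5
Fraction = 5 / 11 = 5/11 (gcd(5,11)=1) = 5/11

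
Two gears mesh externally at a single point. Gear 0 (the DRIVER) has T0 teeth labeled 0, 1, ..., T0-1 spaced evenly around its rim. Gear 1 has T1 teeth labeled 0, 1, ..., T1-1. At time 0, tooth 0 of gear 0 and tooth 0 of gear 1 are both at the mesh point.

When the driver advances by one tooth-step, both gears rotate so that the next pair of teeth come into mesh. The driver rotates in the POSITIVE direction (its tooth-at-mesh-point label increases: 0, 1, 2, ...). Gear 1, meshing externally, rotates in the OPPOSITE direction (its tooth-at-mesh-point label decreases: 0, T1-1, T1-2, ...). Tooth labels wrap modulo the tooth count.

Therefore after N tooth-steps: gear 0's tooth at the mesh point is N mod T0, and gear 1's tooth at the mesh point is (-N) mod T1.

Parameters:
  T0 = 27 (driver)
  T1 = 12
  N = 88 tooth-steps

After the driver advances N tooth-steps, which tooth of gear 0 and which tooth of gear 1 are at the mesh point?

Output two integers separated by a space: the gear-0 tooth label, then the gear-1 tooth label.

Gear 0 (driver, T0=27): tooth at mesh = N mod T0
  88 = 3 * 27 + 7, so 88 mod 27 = 7
  gear 0 tooth = 7
Gear 1 (driven, T1=12): tooth at mesh = (-N) mod T1
  88 = 7 * 12 + 4, so 88 mod 12 = 4
  (-88) mod 12 = (-4) mod 12 = 12 - 4 = 8
Mesh after 88 steps: gear-0 tooth 7 meets gear-1 tooth 8

Answer: 7 8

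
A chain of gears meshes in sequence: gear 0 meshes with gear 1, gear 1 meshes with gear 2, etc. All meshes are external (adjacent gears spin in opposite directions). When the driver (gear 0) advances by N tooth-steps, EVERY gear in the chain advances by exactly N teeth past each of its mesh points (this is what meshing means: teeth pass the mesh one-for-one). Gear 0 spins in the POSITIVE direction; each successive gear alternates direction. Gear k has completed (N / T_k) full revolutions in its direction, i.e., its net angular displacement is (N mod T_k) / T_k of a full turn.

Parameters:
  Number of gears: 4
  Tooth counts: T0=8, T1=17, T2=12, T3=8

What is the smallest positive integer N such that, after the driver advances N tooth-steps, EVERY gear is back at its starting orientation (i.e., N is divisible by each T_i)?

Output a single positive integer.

Gear k returns to start when N is a multiple of T_k.
All gears at start simultaneously when N is a common multiple of [8, 17, 12, 8]; the smallest such N is lcm(8, 17, 12, 8).
Start: lcm = T0 = 8
Fold in T1=17: gcd(8, 17) = 1; lcm(8, 17) = 8 * 17 / 1 = 136 / 1 = 136
Fold in T2=12: gcd(136, 12) = 4; lcm(136, 12) = 136 * 12 / 4 = 1632 / 4 = 408
Fold in T3=8: gcd(408, 8) = 8; lcm(408, 8) = 408 * 8 / 8 = 3264 / 8 = 408
Full cycle length = 408

Answer: 408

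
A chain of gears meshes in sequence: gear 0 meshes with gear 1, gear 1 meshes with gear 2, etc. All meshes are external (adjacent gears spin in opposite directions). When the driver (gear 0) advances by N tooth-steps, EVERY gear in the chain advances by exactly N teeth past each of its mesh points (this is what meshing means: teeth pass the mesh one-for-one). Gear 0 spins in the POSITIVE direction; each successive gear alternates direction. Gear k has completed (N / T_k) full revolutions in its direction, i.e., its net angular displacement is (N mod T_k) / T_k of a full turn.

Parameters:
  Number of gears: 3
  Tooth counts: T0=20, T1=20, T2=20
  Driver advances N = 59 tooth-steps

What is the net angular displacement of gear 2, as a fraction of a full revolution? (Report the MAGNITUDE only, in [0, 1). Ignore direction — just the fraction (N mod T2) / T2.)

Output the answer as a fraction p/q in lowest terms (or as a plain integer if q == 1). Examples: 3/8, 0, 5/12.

Answer: 19/20

Derivation:
Chain of 3 gears, tooth counts: [20, 20, 20]
  gear 0: T0=20, direction=positive, advance = 59 mod 20 = 19 teeth = 19/20 turn
  gear 1: T1=20, direction=negative, advance = 59 mod 20 = 19 teeth = 19/20 turn
  gear 2: T2=20, direction=positive, advance = 59 mod 20 = 19 teeth = 19/20 turn
Gear 2: 59 mod 20 = 19
Fraction = 19 / 20 = 19/20 (gcd(19,20)=1) = 19/20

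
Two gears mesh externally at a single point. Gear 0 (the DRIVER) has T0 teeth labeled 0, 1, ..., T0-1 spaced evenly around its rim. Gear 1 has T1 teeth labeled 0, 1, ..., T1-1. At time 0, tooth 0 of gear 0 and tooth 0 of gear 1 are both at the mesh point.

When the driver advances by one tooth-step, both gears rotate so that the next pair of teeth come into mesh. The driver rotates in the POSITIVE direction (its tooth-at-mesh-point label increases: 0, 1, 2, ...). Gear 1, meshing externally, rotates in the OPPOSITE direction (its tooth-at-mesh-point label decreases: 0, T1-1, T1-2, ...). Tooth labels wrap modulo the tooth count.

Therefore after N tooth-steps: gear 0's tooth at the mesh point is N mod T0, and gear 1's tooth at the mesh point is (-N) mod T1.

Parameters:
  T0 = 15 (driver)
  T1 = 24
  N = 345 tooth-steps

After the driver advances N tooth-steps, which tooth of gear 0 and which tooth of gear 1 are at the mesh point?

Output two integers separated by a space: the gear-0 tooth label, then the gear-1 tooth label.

Answer: 0 15

Derivation:
Gear 0 (driver, T0=15): tooth at mesh = N mod T0
  345 = 23 * 15 + 0, so 345 mod 15 = 0
  gear 0 tooth = 0
Gear 1 (driven, T1=24): tooth at mesh = (-N) mod T1
  345 = 14 * 24 + 9, so 345 mod 24 = 9
  (-345) mod 24 = (-9) mod 24 = 24 - 9 = 15
Mesh after 345 steps: gear-0 tooth 0 meets gear-1 tooth 15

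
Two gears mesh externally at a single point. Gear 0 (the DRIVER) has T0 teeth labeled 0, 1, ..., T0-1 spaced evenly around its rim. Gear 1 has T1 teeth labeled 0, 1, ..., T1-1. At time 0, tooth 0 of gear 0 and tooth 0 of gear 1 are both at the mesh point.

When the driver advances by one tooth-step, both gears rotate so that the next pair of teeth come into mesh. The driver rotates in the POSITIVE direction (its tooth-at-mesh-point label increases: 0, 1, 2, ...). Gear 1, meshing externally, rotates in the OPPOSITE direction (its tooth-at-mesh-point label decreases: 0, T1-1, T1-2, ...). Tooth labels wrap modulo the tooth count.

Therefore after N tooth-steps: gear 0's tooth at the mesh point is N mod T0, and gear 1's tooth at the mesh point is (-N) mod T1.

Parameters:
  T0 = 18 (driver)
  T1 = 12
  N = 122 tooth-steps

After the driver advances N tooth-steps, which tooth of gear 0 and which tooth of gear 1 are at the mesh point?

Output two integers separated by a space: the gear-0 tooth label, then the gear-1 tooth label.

Answer: 14 10

Derivation:
Gear 0 (driver, T0=18): tooth at mesh = N mod T0
  122 = 6 * 18 + 14, so 122 mod 18 = 14
  gear 0 tooth = 14
Gear 1 (driven, T1=12): tooth at mesh = (-N) mod T1
  122 = 10 * 12 + 2, so 122 mod 12 = 2
  (-122) mod 12 = (-2) mod 12 = 12 - 2 = 10
Mesh after 122 steps: gear-0 tooth 14 meets gear-1 tooth 10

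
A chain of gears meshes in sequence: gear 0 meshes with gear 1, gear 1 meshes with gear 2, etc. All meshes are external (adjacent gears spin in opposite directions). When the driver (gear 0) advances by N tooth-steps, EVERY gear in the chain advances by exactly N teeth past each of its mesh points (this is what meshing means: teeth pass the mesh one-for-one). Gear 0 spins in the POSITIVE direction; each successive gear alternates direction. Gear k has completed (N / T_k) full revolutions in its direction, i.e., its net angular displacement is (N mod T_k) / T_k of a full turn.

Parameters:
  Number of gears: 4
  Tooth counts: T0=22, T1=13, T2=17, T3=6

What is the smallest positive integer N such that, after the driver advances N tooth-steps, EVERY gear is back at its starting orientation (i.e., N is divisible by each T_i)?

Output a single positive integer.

Gear k returns to start when N is a multiple of T_k.
All gears at start simultaneously when N is a common multiple of [22, 13, 17, 6]; the smallest such N is lcm(22, 13, 17, 6).
Start: lcm = T0 = 22
Fold in T1=13: gcd(22, 13) = 1; lcm(22, 13) = 22 * 13 / 1 = 286 / 1 = 286
Fold in T2=17: gcd(286, 17) = 1; lcm(286, 17) = 286 * 17 / 1 = 4862 / 1 = 4862
Fold in T3=6: gcd(4862, 6) = 2; lcm(4862, 6) = 4862 * 6 / 2 = 29172 / 2 = 14586
Full cycle length = 14586

Answer: 14586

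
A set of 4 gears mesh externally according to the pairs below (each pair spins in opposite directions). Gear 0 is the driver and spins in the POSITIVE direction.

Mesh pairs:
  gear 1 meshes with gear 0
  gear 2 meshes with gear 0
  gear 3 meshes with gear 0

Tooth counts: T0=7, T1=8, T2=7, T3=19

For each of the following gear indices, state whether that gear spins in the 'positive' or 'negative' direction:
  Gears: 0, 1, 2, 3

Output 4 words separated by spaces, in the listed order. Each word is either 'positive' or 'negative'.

Gear 0 (driver): positive (depth 0)
  gear 1: meshes with gear 0 -> depth 1 -> negative (opposite of gear 0)
  gear 2: meshes with gear 0 -> depth 1 -> negative (opposite of gear 0)
  gear 3: meshes with gear 0 -> depth 1 -> negative (opposite of gear 0)
Queried indices 0, 1, 2, 3 -> positive, negative, negative, negative

Answer: positive negative negative negative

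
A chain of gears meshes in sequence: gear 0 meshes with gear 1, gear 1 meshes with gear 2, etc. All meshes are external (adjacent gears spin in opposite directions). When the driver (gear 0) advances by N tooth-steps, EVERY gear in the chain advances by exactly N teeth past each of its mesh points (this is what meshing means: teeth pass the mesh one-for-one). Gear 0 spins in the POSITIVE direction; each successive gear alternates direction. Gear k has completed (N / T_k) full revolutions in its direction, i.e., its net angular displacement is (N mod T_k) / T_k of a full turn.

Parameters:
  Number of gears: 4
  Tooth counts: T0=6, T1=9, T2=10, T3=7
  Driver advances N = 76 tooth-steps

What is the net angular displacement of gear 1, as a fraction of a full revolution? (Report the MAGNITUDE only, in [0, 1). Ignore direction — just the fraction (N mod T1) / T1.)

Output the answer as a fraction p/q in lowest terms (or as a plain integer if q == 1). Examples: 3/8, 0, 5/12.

Answer: 4/9

Derivation:
Chain of 4 gears, tooth counts: [6, 9, 10, 7]
  gear 0: T0=6, direction=positive, advance = 76 mod 6 = 4 teeth = 4/6 turn
  gear 1: T1=9, direction=negative, advance = 76 mod 9 = 4 teeth = 4/9 turn
  gear 2: T2=10, direction=positive, advance = 76 mod 10 = 6 teeth = 6/10 turn
  gear 3: T3=7, direction=negative, advance = 76 mod 7 = 6 teeth = 6/7 turn
Gear 1: 76 mod 9 = 4
Fraction = 4 / 9 = 4/9 (gcd(4,9)=1) = 4/9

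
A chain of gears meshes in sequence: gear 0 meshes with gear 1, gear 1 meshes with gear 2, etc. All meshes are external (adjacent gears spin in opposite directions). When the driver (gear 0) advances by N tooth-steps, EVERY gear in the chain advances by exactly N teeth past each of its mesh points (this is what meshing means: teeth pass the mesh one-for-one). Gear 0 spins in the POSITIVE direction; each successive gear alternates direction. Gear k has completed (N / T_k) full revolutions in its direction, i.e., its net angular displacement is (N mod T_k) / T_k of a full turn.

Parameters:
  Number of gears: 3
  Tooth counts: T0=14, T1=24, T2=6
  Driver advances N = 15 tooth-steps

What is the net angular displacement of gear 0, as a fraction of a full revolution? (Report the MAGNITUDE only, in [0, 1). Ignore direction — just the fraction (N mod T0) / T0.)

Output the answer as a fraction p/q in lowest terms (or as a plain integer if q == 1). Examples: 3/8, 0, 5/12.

Chain of 3 gears, tooth counts: [14, 24, 6]
  gear 0: T0=14, direction=positive, advance = 15 mod 14 = 1 teeth = 1/14 turn
  gear 1: T1=24, direction=negative, advance = 15 mod 24 = 15 teeth = 15/24 turn
  gear 2: T2=6, direction=positive, advance = 15 mod 6 = 3 teeth = 3/6 turn
Gear 0: 15 mod 14 = 1
Fraction = 1 / 14 = 1/14 (gcd(1,14)=1) = 1/14

Answer: 1/14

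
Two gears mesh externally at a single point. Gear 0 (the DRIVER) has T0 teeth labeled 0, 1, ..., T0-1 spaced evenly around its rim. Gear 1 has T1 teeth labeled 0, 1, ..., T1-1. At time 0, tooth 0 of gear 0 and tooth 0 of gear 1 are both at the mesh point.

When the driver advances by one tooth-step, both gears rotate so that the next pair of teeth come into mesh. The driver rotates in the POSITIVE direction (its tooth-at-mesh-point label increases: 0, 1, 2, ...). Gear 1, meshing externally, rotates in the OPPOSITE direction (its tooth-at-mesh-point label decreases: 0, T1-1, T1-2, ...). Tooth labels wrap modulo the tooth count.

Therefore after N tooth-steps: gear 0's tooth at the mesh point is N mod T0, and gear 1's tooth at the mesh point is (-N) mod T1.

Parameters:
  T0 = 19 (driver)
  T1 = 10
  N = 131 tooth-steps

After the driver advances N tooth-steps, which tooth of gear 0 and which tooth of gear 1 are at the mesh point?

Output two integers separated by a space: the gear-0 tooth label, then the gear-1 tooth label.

Gear 0 (driver, T0=19): tooth at mesh = N mod T0
  131 = 6 * 19 + 17, so 131 mod 19 = 17
  gear 0 tooth = 17
Gear 1 (driven, T1=10): tooth at mesh = (-N) mod T1
  131 = 13 * 10 + 1, so 131 mod 10 = 1
  (-131) mod 10 = (-1) mod 10 = 10 - 1 = 9
Mesh after 131 steps: gear-0 tooth 17 meets gear-1 tooth 9

Answer: 17 9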